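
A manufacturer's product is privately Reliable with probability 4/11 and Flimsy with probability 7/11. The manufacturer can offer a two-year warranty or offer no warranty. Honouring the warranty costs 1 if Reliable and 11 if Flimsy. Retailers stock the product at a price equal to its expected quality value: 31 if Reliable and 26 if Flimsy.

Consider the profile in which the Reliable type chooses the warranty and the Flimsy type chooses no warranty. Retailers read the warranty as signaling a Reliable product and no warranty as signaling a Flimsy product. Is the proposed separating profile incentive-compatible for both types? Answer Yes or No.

Under these beliefs, the warranty earns price 31 and no warranty earns price 26.
Reliable: the warranty nets 31 − 1 = 30; no warranty nets 26. Reliable prefers the warranty.
Flimsy: the warranty nets 31 − 11 = 20; no warranty nets 26. Flimsy prefers no warranty.
Neither type deviates, so the separating profile is an equilibrium.

Yes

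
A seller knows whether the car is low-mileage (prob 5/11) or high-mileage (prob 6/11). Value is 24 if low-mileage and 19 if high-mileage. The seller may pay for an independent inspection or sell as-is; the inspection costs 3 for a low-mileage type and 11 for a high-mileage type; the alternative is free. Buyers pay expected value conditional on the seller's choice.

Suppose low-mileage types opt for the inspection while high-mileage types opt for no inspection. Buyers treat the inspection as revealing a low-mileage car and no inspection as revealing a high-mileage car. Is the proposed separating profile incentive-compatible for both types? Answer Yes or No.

Under these beliefs, the inspection earns price 24 and no inspection earns price 19.
low-mileage: the inspection nets 24 − 3 = 21; no inspection nets 19. low-mileage prefers the inspection.
high-mileage: the inspection nets 24 − 11 = 13; no inspection nets 19. high-mileage prefers no inspection.
Neither type deviates, so the separating profile is an equilibrium.

Yes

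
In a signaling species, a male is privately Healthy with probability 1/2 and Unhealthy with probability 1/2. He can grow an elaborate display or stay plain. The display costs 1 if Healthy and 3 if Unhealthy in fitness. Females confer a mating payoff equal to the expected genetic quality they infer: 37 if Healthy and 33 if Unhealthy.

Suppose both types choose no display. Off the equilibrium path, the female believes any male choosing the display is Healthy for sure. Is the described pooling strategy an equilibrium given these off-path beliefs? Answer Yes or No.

On path, the female holds the prior and pays 1/2·37 + 1/2·33 = 35. Off path (the display), believing Healthy, it pays 37.
Healthy: no display nets 35; the display nets 37 − 1 = 36. Healthy would deviate.
Unhealthy: no display nets 35; the display nets 37 − 3 = 34. Unhealthy stays.
A type deviates, so pooling fails.

No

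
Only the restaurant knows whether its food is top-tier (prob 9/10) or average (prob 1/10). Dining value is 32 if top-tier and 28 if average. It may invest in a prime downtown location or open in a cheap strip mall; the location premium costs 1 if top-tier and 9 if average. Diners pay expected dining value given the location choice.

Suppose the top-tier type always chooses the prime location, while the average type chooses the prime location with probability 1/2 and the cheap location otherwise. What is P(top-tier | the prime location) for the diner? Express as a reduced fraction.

18/19

P(the prime location) = (9/10)·1 + (1/10)·(1/2) = 19/20.
By Bayes' rule, P(top-tier | the prime location) = (9/10) / (19/20) = 18/19.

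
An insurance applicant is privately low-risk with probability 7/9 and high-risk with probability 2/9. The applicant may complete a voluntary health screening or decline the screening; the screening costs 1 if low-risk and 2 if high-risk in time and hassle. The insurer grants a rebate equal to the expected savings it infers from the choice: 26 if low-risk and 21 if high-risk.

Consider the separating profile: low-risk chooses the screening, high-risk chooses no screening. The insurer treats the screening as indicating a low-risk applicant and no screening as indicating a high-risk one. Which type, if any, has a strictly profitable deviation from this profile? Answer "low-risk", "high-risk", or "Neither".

The screening pays 26; no screening pays 21.
low-risk: assigned the screening, nets 26 − 1 = 25; deviating to no screening nets 21.
high-risk: assigned no screening, nets 21; deviating to the screening nets 26 − 2 = 24.
The high-risk type gains 3 by deviating.

high-risk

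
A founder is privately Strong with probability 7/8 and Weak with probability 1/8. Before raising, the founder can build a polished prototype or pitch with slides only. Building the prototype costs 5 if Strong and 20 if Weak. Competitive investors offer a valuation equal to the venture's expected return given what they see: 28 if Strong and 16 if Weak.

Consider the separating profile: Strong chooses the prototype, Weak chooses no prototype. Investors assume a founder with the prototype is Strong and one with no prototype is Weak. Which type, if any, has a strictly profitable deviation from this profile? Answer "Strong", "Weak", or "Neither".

The prototype pays 28; no prototype pays 16.
Strong: assigned the prototype, nets 28 − 5 = 23; deviating to no prototype nets 16.
Weak: assigned no prototype, nets 16; deviating to the prototype nets 28 − 20 = 8.
Both types strictly prefer their assigned action; no profitable deviation.

Neither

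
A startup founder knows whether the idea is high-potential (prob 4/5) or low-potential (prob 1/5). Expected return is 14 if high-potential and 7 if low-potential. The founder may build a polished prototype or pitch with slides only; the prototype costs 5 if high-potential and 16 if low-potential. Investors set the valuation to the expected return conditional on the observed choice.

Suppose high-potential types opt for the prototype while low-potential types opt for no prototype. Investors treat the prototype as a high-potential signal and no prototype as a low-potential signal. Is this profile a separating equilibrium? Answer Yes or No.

Under these beliefs, the prototype earns valuation 14 and no prototype earns valuation 7.
high-potential: the prototype nets 14 − 5 = 9; no prototype nets 7. high-potential prefers the prototype.
low-potential: the prototype nets 14 − 16 = -2; no prototype nets 7. low-potential prefers no prototype.
Neither type deviates, so the separating profile is an equilibrium.

Yes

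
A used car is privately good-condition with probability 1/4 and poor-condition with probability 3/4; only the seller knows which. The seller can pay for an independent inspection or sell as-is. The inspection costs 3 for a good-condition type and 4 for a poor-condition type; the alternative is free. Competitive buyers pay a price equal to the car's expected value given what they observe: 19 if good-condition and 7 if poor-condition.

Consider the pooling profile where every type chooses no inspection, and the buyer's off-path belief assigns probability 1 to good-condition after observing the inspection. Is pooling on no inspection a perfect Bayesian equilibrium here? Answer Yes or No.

No

On path, the buyer holds the prior and pays 1/4·19 + 3/4·7 = 10. Off path (the inspection), believing good-condition, it pays 19.
good-condition: no inspection nets 10; the inspection nets 19 − 3 = 16. good-condition would deviate.
poor-condition: no inspection nets 10; the inspection nets 19 − 4 = 15. poor-condition would deviate.
A type deviates, so pooling fails.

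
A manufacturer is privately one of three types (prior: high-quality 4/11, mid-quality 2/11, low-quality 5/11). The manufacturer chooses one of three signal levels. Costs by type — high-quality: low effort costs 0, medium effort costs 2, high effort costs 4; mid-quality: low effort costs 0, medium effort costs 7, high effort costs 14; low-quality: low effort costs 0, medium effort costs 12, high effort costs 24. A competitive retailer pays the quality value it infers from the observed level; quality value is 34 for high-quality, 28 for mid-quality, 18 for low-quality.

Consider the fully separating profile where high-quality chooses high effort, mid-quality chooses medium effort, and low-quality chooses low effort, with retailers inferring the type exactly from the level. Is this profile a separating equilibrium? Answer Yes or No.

Yes

Separating prices: high effort → 34, medium effort → 28, low effort → 18.
high-quality (assigned high effort): low effort: 18 − 0 = 18; medium effort: 28 − 2 = 26; high effort: 34 − 4 = 30. high-quality stays.
mid-quality (assigned medium effort): low effort: 18 − 0 = 18; medium effort: 28 − 7 = 21; high effort: 34 − 14 = 20. mid-quality stays.
low-quality (assigned low effort): low effort: 18 − 0 = 18; medium effort: 28 − 12 = 16; high effort: 34 − 24 = 10. low-quality stays.
Every type prefers its assigned level; separation holds.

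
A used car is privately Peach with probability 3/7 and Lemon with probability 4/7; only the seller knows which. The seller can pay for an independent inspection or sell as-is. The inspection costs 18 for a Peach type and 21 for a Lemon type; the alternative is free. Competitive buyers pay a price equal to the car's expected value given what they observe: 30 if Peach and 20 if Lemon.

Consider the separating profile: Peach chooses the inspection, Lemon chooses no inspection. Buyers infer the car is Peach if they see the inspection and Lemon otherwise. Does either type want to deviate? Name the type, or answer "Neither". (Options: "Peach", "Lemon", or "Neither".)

The inspection pays 30; no inspection pays 20.
Peach: assigned the inspection, nets 30 − 18 = 12; deviating to no inspection nets 20.
Lemon: assigned no inspection, nets 20; deviating to the inspection nets 30 − 21 = 9.
The Peach type gains 8 by deviating.

Peach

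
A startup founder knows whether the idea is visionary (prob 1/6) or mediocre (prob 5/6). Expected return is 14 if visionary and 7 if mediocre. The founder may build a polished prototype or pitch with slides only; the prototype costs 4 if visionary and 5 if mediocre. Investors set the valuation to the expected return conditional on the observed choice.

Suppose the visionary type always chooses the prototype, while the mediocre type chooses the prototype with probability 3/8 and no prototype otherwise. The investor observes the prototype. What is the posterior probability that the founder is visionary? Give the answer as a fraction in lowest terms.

8/23

P(the prototype) = (1/6)·1 + (5/6)·(3/8) = 23/48.
By Bayes' rule, P(visionary | the prototype) = (1/6) / (23/48) = 8/23.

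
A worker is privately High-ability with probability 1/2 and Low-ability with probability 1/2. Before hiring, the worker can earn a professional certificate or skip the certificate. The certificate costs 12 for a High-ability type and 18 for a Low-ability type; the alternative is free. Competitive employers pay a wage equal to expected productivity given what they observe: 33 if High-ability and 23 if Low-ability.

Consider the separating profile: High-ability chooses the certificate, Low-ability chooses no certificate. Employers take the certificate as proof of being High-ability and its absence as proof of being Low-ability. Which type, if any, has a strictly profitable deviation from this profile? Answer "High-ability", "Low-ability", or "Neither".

High-ability

The certificate pays 33; no certificate pays 23.
High-ability: assigned the certificate, nets 33 − 12 = 21; deviating to no certificate nets 23.
Low-ability: assigned no certificate, nets 23; deviating to the certificate nets 33 − 18 = 15.
The High-ability type gains 2 by deviating.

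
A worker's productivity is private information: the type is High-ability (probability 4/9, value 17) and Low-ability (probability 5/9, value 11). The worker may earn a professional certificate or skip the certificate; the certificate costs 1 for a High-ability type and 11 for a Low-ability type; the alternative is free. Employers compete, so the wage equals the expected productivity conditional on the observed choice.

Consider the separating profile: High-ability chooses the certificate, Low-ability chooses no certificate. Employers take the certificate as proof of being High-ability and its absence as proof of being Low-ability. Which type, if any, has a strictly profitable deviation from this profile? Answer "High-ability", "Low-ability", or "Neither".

The certificate pays 17; no certificate pays 11.
High-ability: assigned the certificate, nets 17 − 1 = 16; deviating to no certificate nets 11.
Low-ability: assigned no certificate, nets 11; deviating to the certificate nets 17 − 11 = 6.
Both types strictly prefer their assigned action; no profitable deviation.

Neither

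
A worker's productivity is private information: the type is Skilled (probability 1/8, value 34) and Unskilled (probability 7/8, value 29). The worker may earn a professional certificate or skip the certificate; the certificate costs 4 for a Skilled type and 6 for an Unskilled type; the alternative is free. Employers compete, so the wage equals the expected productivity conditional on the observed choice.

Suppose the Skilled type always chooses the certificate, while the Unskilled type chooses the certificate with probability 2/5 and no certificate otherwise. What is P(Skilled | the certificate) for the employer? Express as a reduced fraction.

P(the certificate) = (1/8)·1 + (7/8)·(2/5) = 19/40.
By Bayes' rule, P(Skilled | the certificate) = (1/8) / (19/40) = 5/19.

5/19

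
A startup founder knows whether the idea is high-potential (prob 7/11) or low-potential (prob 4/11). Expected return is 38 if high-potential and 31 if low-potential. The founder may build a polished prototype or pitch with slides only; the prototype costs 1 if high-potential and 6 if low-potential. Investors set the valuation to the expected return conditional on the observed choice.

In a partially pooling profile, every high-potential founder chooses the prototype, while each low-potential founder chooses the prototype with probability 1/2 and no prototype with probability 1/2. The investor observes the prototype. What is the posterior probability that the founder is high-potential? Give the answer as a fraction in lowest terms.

7/9

P(the prototype) = (7/11)·1 + (4/11)·(1/2) = 9/11.
By Bayes' rule, P(high-potential | the prototype) = (7/11) / (9/11) = 7/9.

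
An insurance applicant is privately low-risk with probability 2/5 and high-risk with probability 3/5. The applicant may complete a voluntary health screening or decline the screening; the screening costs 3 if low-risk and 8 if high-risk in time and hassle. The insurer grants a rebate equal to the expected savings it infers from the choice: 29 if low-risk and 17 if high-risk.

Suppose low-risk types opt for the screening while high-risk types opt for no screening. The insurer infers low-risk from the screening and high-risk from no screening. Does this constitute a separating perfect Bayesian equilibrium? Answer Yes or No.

No

Under these beliefs, the screening earns rebate 29 and no screening earns rebate 17.
low-risk: the screening nets 29 − 3 = 26; no screening nets 17. low-risk prefers the screening.
high-risk: the screening nets 29 − 8 = 21; no screening nets 17. high-risk would deviate to the screening.
high-risk has a profitable deviation, so the profile is not an equilibrium.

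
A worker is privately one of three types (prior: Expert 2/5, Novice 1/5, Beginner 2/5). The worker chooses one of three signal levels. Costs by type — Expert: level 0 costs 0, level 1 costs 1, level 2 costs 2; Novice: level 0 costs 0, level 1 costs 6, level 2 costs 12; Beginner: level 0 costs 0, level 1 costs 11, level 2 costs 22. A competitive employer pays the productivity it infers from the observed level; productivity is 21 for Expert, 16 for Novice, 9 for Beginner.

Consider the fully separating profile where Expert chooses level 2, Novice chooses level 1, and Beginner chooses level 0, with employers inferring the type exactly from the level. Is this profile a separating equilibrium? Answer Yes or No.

Separating wages: level 2 → 21, level 1 → 16, level 0 → 9.
Expert (assigned level 2): level 0: 9 − 0 = 9; level 1: 16 − 1 = 15; level 2: 21 − 2 = 19. Expert stays.
Novice (assigned level 1): level 0: 9 − 0 = 9; level 1: 16 − 6 = 10; level 2: 21 − 12 = 9. Novice stays.
Beginner (assigned level 0): level 0: 9 − 0 = 9; level 1: 16 − 11 = 5; level 2: 21 − 22 = -1. Beginner stays.
Every type prefers its assigned level; separation holds.

Yes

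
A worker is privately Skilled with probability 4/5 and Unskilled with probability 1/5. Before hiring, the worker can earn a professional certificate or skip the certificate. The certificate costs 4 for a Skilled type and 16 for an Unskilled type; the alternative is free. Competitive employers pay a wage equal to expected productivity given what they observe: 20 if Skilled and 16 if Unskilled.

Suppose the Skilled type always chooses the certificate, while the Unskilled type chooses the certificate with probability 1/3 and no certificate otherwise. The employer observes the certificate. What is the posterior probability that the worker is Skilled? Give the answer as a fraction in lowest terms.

12/13

P(the certificate) = (4/5)·1 + (1/5)·(1/3) = 13/15.
By Bayes' rule, P(Skilled | the certificate) = (4/5) / (13/15) = 12/13.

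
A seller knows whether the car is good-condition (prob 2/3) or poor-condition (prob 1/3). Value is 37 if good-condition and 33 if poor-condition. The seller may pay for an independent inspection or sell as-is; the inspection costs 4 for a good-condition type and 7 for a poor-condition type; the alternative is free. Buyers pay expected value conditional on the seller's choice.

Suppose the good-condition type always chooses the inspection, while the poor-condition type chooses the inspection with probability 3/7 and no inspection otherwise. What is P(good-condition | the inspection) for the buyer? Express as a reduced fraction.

P(the inspection) = (2/3)·1 + (1/3)·(3/7) = 17/21.
By Bayes' rule, P(good-condition | the inspection) = (2/3) / (17/21) = 14/17.

14/17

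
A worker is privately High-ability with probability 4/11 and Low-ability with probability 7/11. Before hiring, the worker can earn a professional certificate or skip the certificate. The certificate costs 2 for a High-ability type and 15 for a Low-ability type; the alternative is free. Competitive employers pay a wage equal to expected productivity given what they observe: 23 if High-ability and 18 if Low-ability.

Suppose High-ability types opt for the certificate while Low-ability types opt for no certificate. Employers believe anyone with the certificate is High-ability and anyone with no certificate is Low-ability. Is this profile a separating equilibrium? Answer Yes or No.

Under these beliefs, the certificate earns wage 23 and no certificate earns wage 18.
High-ability: the certificate nets 23 − 2 = 21; no certificate nets 18. High-ability prefers the certificate.
Low-ability: the certificate nets 23 − 15 = 8; no certificate nets 18. Low-ability prefers no certificate.
Neither type deviates, so the separating profile is an equilibrium.

Yes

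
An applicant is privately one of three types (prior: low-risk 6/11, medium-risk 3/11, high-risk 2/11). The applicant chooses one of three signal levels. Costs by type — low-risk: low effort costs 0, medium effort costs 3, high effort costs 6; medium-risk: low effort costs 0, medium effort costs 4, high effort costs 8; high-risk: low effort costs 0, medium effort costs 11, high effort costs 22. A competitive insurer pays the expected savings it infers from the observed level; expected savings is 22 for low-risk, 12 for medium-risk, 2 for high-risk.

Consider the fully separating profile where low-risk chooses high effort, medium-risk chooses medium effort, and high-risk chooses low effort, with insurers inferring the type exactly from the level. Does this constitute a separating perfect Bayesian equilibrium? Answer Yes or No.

Separating rebates: high effort → 22, medium effort → 12, low effort → 2.
low-risk (assigned high effort): low effort: 2 − 0 = 2; medium effort: 12 − 3 = 9; high effort: 22 − 6 = 16. low-risk stays.
medium-risk (assigned medium effort): low effort: 2 − 0 = 2; medium effort: 12 − 4 = 8; high effort: 22 − 8 = 14. medium-risk prefers high effort.
high-risk (assigned low effort): low effort: 2 − 0 = 2; medium effort: 12 − 11 = 1; high effort: 22 − 22 = 0. high-risk stays.
At least one type deviates; the separating profile fails.

No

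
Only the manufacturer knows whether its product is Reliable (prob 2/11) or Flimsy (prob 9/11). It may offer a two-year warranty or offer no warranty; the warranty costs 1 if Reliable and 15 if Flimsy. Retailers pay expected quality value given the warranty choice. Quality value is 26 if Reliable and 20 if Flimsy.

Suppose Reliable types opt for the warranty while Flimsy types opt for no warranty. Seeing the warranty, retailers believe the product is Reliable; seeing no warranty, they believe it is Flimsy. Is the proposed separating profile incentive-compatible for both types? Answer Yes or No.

Yes

Under these beliefs, the warranty earns price 26 and no warranty earns price 20.
Reliable: the warranty nets 26 − 1 = 25; no warranty nets 20. Reliable prefers the warranty.
Flimsy: the warranty nets 26 − 15 = 11; no warranty nets 20. Flimsy prefers no warranty.
Neither type deviates, so the separating profile is an equilibrium.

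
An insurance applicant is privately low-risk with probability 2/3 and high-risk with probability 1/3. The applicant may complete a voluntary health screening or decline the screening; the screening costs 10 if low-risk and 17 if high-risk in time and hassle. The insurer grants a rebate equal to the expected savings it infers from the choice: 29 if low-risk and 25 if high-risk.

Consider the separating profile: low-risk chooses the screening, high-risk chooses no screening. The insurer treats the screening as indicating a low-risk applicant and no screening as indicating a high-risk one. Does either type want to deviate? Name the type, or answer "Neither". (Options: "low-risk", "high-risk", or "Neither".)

low-risk

The screening pays 29; no screening pays 25.
low-risk: assigned the screening, nets 29 − 10 = 19; deviating to no screening nets 25.
high-risk: assigned no screening, nets 25; deviating to the screening nets 29 − 17 = 12.
The low-risk type gains 6 by deviating.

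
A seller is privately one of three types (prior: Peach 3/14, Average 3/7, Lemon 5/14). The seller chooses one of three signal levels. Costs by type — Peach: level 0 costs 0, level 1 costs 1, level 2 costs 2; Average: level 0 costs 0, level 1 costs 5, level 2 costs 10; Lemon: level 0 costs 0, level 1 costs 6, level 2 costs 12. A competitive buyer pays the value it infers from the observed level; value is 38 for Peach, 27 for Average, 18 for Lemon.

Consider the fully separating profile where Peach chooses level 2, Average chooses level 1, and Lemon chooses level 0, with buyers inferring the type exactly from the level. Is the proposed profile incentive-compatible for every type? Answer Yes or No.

Separating prices: level 2 → 38, level 1 → 27, level 0 → 18.
Peach (assigned level 2): level 0: 18 − 0 = 18; level 1: 27 − 1 = 26; level 2: 38 − 2 = 36. Peach stays.
Average (assigned level 1): level 0: 18 − 0 = 18; level 1: 27 − 5 = 22; level 2: 38 − 10 = 28. Average prefers level 2.
Lemon (assigned level 0): level 0: 18 − 0 = 18; level 1: 27 − 6 = 21; level 2: 38 − 12 = 26. Lemon prefers level 2.
At least one type deviates; the separating profile fails.

No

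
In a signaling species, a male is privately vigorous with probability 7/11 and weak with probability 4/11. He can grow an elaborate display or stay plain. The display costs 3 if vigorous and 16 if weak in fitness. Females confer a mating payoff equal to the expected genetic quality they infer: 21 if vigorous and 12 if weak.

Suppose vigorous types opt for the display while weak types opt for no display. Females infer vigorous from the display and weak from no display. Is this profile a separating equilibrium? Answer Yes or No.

Yes

Under these beliefs, the display earns mating payoff 21 and no display earns mating payoff 12.
vigorous: the display nets 21 − 3 = 18; no display nets 12. vigorous prefers the display.
weak: the display nets 21 − 16 = 5; no display nets 12. weak prefers no display.
Neither type deviates, so the separating profile is an equilibrium.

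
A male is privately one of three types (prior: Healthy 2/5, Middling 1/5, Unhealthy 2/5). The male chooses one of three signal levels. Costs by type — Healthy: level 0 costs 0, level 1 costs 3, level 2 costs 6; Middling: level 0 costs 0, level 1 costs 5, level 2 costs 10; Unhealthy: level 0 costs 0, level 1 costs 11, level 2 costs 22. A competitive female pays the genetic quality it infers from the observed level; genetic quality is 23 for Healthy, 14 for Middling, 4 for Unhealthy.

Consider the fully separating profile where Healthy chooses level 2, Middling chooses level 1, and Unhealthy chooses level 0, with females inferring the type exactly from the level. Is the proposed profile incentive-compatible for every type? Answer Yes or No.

No

Separating mating payoffs: level 2 → 23, level 1 → 14, level 0 → 4.
Healthy (assigned level 2): level 0: 4 − 0 = 4; level 1: 14 − 3 = 11; level 2: 23 − 6 = 17. Healthy stays.
Middling (assigned level 1): level 0: 4 − 0 = 4; level 1: 14 − 5 = 9; level 2: 23 − 10 = 13. Middling prefers level 2.
Unhealthy (assigned level 0): level 0: 4 − 0 = 4; level 1: 14 − 11 = 3; level 2: 23 − 22 = 1. Unhealthy stays.
At least one type deviates; the separating profile fails.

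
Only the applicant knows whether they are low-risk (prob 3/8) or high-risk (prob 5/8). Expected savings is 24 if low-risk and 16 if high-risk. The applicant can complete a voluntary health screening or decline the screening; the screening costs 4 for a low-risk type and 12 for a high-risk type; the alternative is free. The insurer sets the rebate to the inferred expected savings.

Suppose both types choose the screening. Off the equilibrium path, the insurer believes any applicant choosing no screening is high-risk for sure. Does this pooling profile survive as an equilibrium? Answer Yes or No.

On path, the insurer holds the prior and pays 3/8·24 + 5/8·16 = 19. Off path (no screening), believing high-risk, it pays 16.
low-risk: the screening nets 19 − 4 = 15; no screening nets 16. low-risk would deviate.
high-risk: the screening nets 19 − 12 = 7; no screening nets 16. high-risk would deviate.
A type deviates, so pooling fails.

No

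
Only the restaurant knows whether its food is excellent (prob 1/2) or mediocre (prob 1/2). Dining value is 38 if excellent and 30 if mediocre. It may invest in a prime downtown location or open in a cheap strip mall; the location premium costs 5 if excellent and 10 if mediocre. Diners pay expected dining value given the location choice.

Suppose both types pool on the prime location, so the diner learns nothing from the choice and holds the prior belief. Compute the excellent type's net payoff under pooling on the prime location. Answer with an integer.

Pooled price premium = 1/2·38 + 1/2·30 = 34.
excellent pays cost 5 for the prime location, so net payoff = 34 − 5 = 29.

29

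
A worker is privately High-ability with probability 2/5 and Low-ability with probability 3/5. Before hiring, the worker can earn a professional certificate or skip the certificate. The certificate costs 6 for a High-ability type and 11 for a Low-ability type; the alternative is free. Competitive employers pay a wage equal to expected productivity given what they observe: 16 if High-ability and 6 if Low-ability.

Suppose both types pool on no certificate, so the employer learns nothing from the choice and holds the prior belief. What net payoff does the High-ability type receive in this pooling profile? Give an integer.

Pooled wage = 2/5·16 + 3/5·6 = 10.
High-ability pays no cost for no certificate, so net payoff = 10.

10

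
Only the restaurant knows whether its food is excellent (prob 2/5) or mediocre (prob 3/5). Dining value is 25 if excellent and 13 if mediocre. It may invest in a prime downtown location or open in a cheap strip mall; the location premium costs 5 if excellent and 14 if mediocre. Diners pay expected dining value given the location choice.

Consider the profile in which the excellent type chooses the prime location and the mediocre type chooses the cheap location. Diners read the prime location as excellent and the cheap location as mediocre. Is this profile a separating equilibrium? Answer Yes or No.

Under these beliefs, the prime location earns price premium 25 and the cheap location earns price premium 13.
excellent: the prime location nets 25 − 5 = 20; the cheap location nets 13. excellent prefers the prime location.
mediocre: the prime location nets 25 − 14 = 11; the cheap location nets 13. mediocre prefers the cheap location.
Neither type deviates, so the separating profile is an equilibrium.

Yes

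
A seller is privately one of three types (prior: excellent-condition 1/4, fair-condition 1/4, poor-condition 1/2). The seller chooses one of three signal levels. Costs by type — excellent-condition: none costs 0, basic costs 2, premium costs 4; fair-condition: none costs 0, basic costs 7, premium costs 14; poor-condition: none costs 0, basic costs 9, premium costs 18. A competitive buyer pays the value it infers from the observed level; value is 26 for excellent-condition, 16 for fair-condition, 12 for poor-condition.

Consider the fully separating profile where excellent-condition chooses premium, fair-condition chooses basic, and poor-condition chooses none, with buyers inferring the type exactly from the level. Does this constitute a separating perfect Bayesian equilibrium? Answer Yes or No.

No

Separating prices: premium → 26, basic → 16, none → 12.
excellent-condition (assigned premium): none: 12 − 0 = 12; basic: 16 − 2 = 14; premium: 26 − 4 = 22. excellent-condition stays.
fair-condition (assigned basic): none: 12 − 0 = 12; basic: 16 − 7 = 9; premium: 26 − 14 = 12. fair-condition prefers none.
poor-condition (assigned none): none: 12 − 0 = 12; basic: 16 − 9 = 7; premium: 26 − 18 = 8. poor-condition stays.
At least one type deviates; the separating profile fails.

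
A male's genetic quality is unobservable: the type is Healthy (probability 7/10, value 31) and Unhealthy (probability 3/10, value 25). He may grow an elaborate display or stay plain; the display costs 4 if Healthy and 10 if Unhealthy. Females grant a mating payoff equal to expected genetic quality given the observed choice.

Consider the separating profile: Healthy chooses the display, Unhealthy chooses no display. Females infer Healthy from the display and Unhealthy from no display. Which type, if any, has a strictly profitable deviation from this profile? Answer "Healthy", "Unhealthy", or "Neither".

Neither

The display pays 31; no display pays 25.
Healthy: assigned the display, nets 31 − 4 = 27; deviating to no display nets 25.
Unhealthy: assigned no display, nets 25; deviating to the display nets 31 − 10 = 21.
Both types strictly prefer their assigned action; no profitable deviation.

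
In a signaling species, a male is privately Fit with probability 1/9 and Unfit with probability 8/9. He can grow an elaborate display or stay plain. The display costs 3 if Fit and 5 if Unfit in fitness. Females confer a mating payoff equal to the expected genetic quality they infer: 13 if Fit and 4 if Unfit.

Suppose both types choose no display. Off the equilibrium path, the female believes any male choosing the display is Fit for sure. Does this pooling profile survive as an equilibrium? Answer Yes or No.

On path, the female holds the prior and pays 1/9·13 + 8/9·4 = 5. Off path (the display), believing Fit, it pays 13.
Fit: no display nets 5; the display nets 13 − 3 = 10. Fit would deviate.
Unfit: no display nets 5; the display nets 13 − 5 = 8. Unfit would deviate.
A type deviates, so pooling fails.

No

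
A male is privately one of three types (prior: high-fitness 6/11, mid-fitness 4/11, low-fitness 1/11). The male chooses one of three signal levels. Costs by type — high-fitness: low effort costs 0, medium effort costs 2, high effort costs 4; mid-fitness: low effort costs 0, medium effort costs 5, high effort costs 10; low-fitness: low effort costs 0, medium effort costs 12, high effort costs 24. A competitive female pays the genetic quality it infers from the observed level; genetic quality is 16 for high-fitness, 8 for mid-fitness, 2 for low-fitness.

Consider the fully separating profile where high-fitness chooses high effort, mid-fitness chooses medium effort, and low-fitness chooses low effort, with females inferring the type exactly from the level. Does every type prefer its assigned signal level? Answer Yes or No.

Separating mating payoffs: high effort → 16, medium effort → 8, low effort → 2.
high-fitness (assigned high effort): low effort: 2 − 0 = 2; medium effort: 8 − 2 = 6; high effort: 16 − 4 = 12. high-fitness stays.
mid-fitness (assigned medium effort): low effort: 2 − 0 = 2; medium effort: 8 − 5 = 3; high effort: 16 − 10 = 6. mid-fitness prefers high effort.
low-fitness (assigned low effort): low effort: 2 − 0 = 2; medium effort: 8 − 12 = -4; high effort: 16 − 24 = -8. low-fitness stays.
At least one type deviates; the separating profile fails.

No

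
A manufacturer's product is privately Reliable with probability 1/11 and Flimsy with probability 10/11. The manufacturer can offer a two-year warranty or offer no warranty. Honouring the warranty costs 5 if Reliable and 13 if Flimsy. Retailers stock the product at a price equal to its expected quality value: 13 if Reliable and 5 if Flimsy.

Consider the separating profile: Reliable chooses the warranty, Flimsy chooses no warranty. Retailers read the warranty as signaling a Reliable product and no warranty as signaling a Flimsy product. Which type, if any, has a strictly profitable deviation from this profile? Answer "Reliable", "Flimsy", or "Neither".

Neither

The warranty pays 13; no warranty pays 5.
Reliable: assigned the warranty, nets 13 − 5 = 8; deviating to no warranty nets 5.
Flimsy: assigned no warranty, nets 5; deviating to the warranty nets 13 − 13 = 0.
Both types strictly prefer their assigned action; no profitable deviation.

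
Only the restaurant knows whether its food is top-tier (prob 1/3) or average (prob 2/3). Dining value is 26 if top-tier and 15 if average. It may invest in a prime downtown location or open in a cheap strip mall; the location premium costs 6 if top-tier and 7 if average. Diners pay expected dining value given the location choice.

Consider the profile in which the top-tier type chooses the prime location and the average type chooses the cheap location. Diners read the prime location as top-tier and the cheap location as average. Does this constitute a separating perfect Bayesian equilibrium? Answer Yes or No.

Under these beliefs, the prime location earns price premium 26 and the cheap location earns price premium 15.
top-tier: the prime location nets 26 − 6 = 20; the cheap location nets 15. top-tier prefers the prime location.
average: the prime location nets 26 − 7 = 19; the cheap location nets 15. average would deviate to the prime location.
average has a profitable deviation, so the profile is not an equilibrium.

No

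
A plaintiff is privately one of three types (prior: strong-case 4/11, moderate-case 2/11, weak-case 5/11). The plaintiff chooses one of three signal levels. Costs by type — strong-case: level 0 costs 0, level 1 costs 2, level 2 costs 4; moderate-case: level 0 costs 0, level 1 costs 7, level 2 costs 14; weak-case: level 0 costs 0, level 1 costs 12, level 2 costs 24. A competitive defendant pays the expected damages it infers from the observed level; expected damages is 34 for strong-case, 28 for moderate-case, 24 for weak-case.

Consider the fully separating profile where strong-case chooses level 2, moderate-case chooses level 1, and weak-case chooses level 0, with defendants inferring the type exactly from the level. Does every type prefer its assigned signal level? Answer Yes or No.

Separating settlements: level 2 → 34, level 1 → 28, level 0 → 24.
strong-case (assigned level 2): level 0: 24 − 0 = 24; level 1: 28 − 2 = 26; level 2: 34 − 4 = 30. strong-case stays.
moderate-case (assigned level 1): level 0: 24 − 0 = 24; level 1: 28 − 7 = 21; level 2: 34 − 14 = 20. moderate-case prefers level 0.
weak-case (assigned level 0): level 0: 24 − 0 = 24; level 1: 28 − 12 = 16; level 2: 34 − 24 = 10. weak-case stays.
At least one type deviates; the separating profile fails.

No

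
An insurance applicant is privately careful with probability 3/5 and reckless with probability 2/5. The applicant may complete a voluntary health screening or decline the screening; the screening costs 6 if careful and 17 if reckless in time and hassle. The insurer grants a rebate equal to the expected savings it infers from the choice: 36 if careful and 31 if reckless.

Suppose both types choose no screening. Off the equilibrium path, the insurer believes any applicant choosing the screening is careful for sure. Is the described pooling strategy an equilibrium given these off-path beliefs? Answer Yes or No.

On path, the insurer holds the prior and pays 3/5·36 + 2/5·31 = 34. Off path (the screening), believing careful, it pays 36.
careful: no screening nets 34; the screening nets 36 − 6 = 30. careful stays.
reckless: no screening nets 34; the screening nets 36 − 17 = 19. reckless stays.
No type deviates, so pooling is sustained.

Yes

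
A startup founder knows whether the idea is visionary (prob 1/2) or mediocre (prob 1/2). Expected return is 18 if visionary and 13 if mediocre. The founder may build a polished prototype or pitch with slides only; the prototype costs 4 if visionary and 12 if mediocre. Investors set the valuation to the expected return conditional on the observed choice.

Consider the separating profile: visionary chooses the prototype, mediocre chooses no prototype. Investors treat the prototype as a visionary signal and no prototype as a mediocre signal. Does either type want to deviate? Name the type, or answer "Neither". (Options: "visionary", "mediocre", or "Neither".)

The prototype pays 18; no prototype pays 13.
visionary: assigned the prototype, nets 18 − 4 = 14; deviating to no prototype nets 13.
mediocre: assigned no prototype, nets 13; deviating to the prototype nets 18 − 12 = 6.
Both types strictly prefer their assigned action; no profitable deviation.

Neither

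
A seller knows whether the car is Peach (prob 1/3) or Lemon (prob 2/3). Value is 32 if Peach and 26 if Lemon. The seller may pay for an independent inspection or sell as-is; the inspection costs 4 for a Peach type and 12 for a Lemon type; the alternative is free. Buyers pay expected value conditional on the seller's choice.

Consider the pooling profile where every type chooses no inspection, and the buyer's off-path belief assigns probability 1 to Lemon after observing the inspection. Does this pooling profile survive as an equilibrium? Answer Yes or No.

Yes

On path, the buyer holds the prior and pays 1/3·32 + 2/3·26 = 28. Off path (the inspection), believing Lemon, it pays 26.
Peach: no inspection nets 28; the inspection nets 26 − 4 = 22. Peach stays.
Lemon: no inspection nets 28; the inspection nets 26 − 12 = 14. Lemon stays.
No type deviates, so pooling is sustained.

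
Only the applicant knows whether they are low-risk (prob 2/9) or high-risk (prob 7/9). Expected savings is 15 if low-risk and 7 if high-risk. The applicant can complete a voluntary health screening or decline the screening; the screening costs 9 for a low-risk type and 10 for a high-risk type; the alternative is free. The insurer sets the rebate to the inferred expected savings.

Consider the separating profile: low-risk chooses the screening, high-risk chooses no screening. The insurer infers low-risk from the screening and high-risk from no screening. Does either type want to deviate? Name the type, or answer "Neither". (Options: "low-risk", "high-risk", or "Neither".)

The screening pays 15; no screening pays 7.
low-risk: assigned the screening, nets 15 − 9 = 6; deviating to no screening nets 7.
high-risk: assigned no screening, nets 7; deviating to the screening nets 15 − 10 = 5.
The low-risk type gains 1 by deviating.

low-risk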